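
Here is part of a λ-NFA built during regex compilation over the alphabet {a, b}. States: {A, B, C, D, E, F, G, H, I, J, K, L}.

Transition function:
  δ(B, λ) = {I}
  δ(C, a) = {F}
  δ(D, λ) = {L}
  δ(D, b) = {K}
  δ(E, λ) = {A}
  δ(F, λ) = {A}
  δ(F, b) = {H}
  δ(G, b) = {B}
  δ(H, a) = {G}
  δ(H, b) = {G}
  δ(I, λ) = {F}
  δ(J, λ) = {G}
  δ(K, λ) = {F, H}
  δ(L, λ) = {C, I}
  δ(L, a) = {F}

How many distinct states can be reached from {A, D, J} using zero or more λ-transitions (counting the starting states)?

Start with {A, D, J}.
From D via λ: add L.
From J via λ: add G.
From L via λ: add C, I.
From I via λ: add F.
λ-closure = {A, C, D, F, G, I, J, L}, which has 8 states.

8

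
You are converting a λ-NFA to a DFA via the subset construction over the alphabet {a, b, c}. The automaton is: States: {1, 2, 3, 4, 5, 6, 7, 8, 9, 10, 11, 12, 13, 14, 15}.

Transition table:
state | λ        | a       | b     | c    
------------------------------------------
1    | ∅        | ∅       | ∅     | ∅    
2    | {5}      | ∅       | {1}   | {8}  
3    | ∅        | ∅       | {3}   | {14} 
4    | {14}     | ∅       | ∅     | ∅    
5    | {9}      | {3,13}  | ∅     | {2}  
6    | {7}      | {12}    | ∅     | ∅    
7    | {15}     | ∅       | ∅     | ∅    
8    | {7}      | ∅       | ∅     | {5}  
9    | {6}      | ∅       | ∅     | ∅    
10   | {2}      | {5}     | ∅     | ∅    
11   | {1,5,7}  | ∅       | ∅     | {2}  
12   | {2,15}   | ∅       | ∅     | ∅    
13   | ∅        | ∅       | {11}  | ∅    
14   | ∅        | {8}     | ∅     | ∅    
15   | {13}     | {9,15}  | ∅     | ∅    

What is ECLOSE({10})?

{2, 5, 6, 7, 9, 10, 13, 15}

Start with {10}.
From 10 via λ: add 2.
From 2 via λ: add 5.
From 5 via λ: add 9.
From 9 via λ: add 6.
From 6 via λ: add 7.
From 7 via λ: add 15.
From 15 via λ: add 13.
No new states can be added; the closed set is {2, 5, 6, 7, 9, 10, 13, 15}.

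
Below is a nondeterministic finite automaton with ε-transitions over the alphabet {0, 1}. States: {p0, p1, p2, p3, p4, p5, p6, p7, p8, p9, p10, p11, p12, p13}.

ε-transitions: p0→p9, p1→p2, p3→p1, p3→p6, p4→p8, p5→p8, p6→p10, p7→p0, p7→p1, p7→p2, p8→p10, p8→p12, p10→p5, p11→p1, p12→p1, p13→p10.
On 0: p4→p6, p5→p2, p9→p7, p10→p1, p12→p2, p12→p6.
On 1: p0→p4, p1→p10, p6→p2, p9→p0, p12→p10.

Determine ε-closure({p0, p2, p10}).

Start with {p0, p2, p10}.
From p0 via ε: add p9.
From p10 via ε: add p5.
From p5 via ε: add p8.
From p8 via ε: add p12.
From p12 via ε: add p1.
No new states can be added; the closed set is {p0, p1, p2, p5, p8, p9, p10, p12}.

{p0, p1, p2, p5, p8, p9, p10, p12}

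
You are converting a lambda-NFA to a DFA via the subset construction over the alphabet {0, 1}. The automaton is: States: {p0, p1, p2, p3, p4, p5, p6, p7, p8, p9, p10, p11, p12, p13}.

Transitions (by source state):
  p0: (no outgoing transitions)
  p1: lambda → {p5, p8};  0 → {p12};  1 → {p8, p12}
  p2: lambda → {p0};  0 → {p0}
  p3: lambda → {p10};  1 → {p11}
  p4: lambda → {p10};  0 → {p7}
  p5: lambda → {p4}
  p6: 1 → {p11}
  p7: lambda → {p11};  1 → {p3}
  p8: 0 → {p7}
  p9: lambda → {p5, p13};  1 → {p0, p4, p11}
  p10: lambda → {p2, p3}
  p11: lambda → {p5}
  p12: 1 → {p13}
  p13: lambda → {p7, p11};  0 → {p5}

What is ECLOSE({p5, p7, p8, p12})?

Start with {p5, p7, p8, p12}.
From p5 via lambda: add p4.
From p7 via lambda: add p11.
From p4 via lambda: add p10.
From p10 via lambda: add p2, p3.
From p2 via lambda: add p0.
No new states can be added; the closed set is {p0, p2, p3, p4, p5, p7, p8, p10, p11, p12}.

{p0, p2, p3, p4, p5, p7, p8, p10, p11, p12}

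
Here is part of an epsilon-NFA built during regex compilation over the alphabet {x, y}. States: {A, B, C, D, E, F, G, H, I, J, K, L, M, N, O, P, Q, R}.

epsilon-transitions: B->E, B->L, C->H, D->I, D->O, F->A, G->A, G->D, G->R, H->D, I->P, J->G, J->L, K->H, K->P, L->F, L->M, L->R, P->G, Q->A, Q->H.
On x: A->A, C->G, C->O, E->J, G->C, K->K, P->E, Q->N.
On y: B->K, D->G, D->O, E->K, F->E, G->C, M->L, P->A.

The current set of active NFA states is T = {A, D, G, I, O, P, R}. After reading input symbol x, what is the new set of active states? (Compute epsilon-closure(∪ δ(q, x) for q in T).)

{A, C, D, E, G, H, I, O, P, R}

A on x → {A}.
G on x → {C}.
P on x → {E}.
No x-transition from D, I, O, R.
Union after reading x: {A, C, E}.
Now take the epsilon-closure:
From C via epsilon: add H.
From H via epsilon: add D.
From D via epsilon: add I, O.
From I via epsilon: add P.
From P via epsilon: add G.
From G via epsilon: add R.
No new states can be added; the closed set is {A, C, D, E, G, H, I, O, P, R}.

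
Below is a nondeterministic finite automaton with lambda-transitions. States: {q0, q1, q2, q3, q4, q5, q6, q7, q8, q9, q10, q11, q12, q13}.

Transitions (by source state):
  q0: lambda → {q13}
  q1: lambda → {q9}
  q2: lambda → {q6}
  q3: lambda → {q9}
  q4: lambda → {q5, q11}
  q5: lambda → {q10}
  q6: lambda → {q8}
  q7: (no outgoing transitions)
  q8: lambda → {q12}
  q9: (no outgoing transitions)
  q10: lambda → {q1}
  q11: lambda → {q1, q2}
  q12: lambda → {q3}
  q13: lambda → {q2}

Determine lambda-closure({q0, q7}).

Start with {q0, q7}.
From q0 via lambda: add q13.
From q13 via lambda: add q2.
From q2 via lambda: add q6.
From q6 via lambda: add q8.
From q8 via lambda: add q12.
From q12 via lambda: add q3.
From q3 via lambda: add q9.
No new states can be added; the closed set is {q0, q2, q3, q6, q7, q8, q9, q12, q13}.

{q0, q2, q3, q6, q7, q8, q9, q12, q13}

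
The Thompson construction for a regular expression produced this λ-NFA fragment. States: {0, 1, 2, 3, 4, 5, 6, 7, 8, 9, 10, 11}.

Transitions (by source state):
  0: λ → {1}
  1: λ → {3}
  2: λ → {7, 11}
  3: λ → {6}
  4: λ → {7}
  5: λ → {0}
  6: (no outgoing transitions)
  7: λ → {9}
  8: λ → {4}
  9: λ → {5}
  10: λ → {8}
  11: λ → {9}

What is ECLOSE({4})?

Start with {4}.
From 4 via λ: add 7.
From 7 via λ: add 9.
From 9 via λ: add 5.
From 5 via λ: add 0.
From 0 via λ: add 1.
From 1 via λ: add 3.
From 3 via λ: add 6.
No new states can be added; the closed set is {0, 1, 3, 4, 5, 6, 7, 9}.

{0, 1, 3, 4, 5, 6, 7, 9}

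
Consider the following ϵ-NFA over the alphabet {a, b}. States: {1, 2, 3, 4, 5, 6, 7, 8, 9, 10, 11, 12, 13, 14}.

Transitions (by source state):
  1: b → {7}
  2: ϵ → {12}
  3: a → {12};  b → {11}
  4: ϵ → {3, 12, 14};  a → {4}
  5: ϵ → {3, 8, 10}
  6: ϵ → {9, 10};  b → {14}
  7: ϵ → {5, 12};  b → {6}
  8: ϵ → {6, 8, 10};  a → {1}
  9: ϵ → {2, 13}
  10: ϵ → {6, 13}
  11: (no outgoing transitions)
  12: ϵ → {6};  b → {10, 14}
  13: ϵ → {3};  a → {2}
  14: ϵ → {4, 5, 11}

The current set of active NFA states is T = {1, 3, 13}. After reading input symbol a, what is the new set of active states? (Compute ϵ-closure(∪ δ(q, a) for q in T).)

{2, 3, 6, 9, 10, 12, 13}

3 on a → {12}.
13 on a → {2}.
No a-transition from 1.
Union after reading a: {2, 12}.
Now take the ϵ-closure:
From 12 via ϵ: add 6.
From 6 via ϵ: add 9, 10.
From 9 via ϵ: add 13.
From 13 via ϵ: add 3.
No new states can be added; the closed set is {2, 3, 6, 9, 10, 12, 13}.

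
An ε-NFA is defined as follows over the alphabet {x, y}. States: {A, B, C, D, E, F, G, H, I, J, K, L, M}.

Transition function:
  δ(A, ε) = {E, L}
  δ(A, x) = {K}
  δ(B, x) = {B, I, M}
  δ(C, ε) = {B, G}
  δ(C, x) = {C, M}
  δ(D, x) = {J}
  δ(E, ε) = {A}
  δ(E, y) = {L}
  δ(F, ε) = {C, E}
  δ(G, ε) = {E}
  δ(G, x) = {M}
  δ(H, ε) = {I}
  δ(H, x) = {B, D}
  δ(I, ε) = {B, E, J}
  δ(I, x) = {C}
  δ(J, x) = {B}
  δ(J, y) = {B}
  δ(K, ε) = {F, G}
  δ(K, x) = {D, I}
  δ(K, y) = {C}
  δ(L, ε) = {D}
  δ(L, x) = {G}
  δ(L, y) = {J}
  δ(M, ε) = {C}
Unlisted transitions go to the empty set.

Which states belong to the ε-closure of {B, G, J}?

{A, B, D, E, G, J, L}

Start with {B, G, J}.
From G via ε: add E.
From E via ε: add A.
From A via ε: add L.
From L via ε: add D.
No new states can be added; the closed set is {A, B, D, E, G, J, L}.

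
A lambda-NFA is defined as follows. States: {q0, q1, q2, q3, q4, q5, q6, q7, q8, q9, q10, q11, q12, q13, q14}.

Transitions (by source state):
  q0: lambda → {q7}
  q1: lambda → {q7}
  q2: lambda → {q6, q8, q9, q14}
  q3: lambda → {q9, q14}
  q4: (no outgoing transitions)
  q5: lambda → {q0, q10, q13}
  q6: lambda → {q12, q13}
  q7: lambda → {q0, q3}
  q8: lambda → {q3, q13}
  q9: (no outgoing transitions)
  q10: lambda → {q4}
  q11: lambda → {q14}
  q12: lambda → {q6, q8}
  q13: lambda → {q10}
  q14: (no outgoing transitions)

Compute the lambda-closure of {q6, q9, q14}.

{q3, q4, q6, q8, q9, q10, q12, q13, q14}

Start with {q6, q9, q14}.
From q6 via lambda: add q12, q13.
From q12 via lambda: add q8.
From q13 via lambda: add q10.
From q8 via lambda: add q3.
From q10 via lambda: add q4.
No new states can be added; the closed set is {q3, q4, q6, q8, q9, q10, q12, q13, q14}.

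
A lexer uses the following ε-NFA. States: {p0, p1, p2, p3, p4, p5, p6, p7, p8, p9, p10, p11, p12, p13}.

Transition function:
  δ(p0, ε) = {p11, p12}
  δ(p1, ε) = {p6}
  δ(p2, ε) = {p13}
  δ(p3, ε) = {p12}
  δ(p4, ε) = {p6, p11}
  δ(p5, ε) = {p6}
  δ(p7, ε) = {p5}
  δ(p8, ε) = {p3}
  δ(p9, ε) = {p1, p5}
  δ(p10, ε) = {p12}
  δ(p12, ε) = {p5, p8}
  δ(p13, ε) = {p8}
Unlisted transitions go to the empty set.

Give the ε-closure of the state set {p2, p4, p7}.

Start with {p2, p4, p7}.
From p2 via ε: add p13.
From p4 via ε: add p6, p11.
From p7 via ε: add p5.
From p13 via ε: add p8.
From p8 via ε: add p3.
From p3 via ε: add p12.
No new states can be added; the closed set is {p2, p3, p4, p5, p6, p7, p8, p11, p12, p13}.

{p2, p3, p4, p5, p6, p7, p8, p11, p12, p13}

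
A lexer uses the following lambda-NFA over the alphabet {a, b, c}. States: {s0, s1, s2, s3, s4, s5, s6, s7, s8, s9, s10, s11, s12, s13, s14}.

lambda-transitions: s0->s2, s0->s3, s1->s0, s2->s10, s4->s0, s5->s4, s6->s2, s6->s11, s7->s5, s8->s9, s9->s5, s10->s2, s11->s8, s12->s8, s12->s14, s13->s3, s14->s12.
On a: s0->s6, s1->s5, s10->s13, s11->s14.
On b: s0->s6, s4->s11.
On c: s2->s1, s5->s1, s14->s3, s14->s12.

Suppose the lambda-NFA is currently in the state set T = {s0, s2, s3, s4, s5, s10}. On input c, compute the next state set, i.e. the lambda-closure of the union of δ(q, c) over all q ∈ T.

{s0, s1, s2, s3, s10}

s2 on c → {s1}.
s5 on c → {s1}.
No c-transition from s0, s3, s4, s10.
Union after reading c: {s1}.
Now take the lambda-closure:
From s1 via lambda: add s0.
From s0 via lambda: add s2, s3.
From s2 via lambda: add s10.
No new states can be added; the closed set is {s0, s1, s2, s3, s10}.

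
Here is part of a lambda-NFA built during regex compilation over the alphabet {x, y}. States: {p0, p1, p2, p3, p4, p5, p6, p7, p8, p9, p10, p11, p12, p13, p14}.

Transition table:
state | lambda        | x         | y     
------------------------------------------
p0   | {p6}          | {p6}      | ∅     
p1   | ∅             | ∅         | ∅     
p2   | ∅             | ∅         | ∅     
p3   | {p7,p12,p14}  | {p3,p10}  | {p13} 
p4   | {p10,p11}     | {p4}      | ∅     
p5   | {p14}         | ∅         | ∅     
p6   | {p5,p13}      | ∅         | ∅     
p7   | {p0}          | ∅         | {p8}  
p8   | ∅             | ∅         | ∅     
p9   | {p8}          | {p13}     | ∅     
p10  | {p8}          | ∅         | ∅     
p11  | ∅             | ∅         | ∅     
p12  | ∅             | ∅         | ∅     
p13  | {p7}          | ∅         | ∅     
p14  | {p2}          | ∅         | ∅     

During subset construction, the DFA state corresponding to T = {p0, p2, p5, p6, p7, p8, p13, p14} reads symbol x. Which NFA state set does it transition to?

{p0, p2, p5, p6, p7, p13, p14}

p0 on x → {p6}.
No x-transition from p2, p5, p6, p7, p8, p13, p14.
Union after reading x: {p6}.
Now take the lambda-closure:
From p6 via lambda: add p5, p13.
From p5 via lambda: add p14.
From p13 via lambda: add p7.
From p7 via lambda: add p0.
From p14 via lambda: add p2.
No new states can be added; the closed set is {p0, p2, p5, p6, p7, p13, p14}.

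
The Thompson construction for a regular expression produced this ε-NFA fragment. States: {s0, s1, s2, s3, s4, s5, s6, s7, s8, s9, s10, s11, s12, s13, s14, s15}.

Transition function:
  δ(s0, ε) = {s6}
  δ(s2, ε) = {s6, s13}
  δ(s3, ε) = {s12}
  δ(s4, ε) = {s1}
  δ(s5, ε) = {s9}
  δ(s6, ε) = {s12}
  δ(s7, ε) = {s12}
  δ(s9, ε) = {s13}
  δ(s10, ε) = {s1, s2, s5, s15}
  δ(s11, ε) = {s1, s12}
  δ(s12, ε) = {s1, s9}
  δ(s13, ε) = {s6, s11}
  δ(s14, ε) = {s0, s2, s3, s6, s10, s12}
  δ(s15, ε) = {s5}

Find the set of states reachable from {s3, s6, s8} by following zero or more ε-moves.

Start with {s3, s6, s8}.
From s3 via ε: add s12.
From s12 via ε: add s1, s9.
From s9 via ε: add s13.
From s13 via ε: add s11.
No new states can be added; the closed set is {s1, s3, s6, s8, s9, s11, s12, s13}.

{s1, s3, s6, s8, s9, s11, s12, s13}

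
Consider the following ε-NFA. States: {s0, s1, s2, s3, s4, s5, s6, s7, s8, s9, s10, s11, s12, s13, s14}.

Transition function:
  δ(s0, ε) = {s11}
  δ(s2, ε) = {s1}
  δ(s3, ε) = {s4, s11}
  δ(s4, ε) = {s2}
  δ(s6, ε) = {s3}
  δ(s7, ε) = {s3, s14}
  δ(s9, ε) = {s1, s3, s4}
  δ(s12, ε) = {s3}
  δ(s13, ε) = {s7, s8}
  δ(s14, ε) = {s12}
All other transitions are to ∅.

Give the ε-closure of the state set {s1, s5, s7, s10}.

Start with {s1, s5, s7, s10}.
From s7 via ε: add s3, s14.
From s3 via ε: add s4, s11.
From s14 via ε: add s12.
From s4 via ε: add s2.
No new states can be added; the closed set is {s1, s2, s3, s4, s5, s7, s10, s11, s12, s14}.

{s1, s2, s3, s4, s5, s7, s10, s11, s12, s14}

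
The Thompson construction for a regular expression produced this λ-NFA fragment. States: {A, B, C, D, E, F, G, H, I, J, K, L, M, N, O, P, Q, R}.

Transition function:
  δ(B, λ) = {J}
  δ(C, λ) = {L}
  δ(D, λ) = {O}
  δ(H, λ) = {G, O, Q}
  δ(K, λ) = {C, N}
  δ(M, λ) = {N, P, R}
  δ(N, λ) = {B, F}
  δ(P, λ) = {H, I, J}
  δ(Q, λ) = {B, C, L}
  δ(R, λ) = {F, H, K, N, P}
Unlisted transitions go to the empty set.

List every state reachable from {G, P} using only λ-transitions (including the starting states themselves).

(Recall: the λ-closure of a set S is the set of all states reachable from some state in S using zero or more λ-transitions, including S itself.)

Start with {G, P}.
From P via λ: add H, I, J.
From H via λ: add O, Q.
From Q via λ: add B, C, L.
No new states can be added; the closed set is {B, C, G, H, I, J, L, O, P, Q}.

{B, C, G, H, I, J, L, O, P, Q}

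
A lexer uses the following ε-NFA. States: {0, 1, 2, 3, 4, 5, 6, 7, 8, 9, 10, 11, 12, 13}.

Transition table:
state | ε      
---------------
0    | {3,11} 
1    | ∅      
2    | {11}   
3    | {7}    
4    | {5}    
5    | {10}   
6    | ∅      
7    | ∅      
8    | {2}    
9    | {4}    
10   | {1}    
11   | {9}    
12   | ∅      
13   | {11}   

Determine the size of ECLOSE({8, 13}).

9

Start with {8, 13}.
From 8 via ε: add 2.
From 13 via ε: add 11.
From 11 via ε: add 9.
From 9 via ε: add 4.
From 4 via ε: add 5.
From 5 via ε: add 10.
From 10 via ε: add 1.
ε-closure = {1, 2, 4, 5, 8, 9, 10, 11, 13}, which has 9 states.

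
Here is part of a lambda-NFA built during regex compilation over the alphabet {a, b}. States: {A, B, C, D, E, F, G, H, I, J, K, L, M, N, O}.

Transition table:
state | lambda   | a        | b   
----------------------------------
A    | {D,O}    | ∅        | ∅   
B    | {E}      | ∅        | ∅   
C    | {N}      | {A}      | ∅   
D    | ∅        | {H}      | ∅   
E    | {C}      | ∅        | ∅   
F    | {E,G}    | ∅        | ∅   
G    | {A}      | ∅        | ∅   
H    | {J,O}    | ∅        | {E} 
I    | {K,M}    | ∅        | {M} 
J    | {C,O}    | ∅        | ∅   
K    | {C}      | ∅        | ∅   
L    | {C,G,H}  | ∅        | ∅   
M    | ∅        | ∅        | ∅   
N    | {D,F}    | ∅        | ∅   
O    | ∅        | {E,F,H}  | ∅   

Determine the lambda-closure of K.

Start with {K}.
From K via lambda: add C.
From C via lambda: add N.
From N via lambda: add D, F.
From F via lambda: add E, G.
From G via lambda: add A.
From A via lambda: add O.
No new states can be added; the closed set is {A, C, D, E, F, G, K, N, O}.

{A, C, D, E, F, G, K, N, O}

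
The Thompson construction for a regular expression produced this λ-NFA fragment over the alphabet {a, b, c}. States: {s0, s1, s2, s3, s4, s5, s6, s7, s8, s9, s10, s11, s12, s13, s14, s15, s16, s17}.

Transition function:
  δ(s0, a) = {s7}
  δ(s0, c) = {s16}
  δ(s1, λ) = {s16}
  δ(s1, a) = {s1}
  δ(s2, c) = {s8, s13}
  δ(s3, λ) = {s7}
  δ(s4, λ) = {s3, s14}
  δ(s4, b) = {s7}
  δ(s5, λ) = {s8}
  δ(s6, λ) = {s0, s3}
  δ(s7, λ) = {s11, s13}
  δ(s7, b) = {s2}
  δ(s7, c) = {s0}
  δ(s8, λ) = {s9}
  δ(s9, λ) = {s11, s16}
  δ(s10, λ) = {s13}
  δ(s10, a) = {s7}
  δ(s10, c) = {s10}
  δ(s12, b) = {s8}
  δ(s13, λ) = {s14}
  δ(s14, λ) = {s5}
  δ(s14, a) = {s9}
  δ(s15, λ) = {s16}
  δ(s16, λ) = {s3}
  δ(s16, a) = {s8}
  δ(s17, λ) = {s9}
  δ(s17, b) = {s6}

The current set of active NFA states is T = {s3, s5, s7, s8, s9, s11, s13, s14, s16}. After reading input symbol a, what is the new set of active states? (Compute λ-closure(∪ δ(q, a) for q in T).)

{s3, s5, s7, s8, s9, s11, s13, s14, s16}

s14 on a → {s9}.
s16 on a → {s8}.
No a-transition from s3, s5, s7, s8, s9, s11, s13.
Union after reading a: {s8, s9}.
Now take the λ-closure:
From s9 via λ: add s11, s16.
From s16 via λ: add s3.
From s3 via λ: add s7.
From s7 via λ: add s13.
From s13 via λ: add s14.
From s14 via λ: add s5.
No new states can be added; the closed set is {s3, s5, s7, s8, s9, s11, s13, s14, s16}.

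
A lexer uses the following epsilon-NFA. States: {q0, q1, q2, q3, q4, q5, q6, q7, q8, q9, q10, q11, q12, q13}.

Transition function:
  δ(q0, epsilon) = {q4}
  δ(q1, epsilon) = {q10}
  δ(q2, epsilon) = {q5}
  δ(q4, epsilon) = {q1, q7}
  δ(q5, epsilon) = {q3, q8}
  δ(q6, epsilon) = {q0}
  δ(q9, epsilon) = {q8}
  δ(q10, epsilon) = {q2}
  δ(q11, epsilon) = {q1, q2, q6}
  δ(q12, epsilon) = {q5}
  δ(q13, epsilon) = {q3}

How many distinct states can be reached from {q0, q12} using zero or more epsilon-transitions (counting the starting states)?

10

Start with {q0, q12}.
From q0 via epsilon: add q4.
From q12 via epsilon: add q5.
From q4 via epsilon: add q1, q7.
From q5 via epsilon: add q3, q8.
From q1 via epsilon: add q10.
From q10 via epsilon: add q2.
epsilon-closure = {q0, q1, q2, q3, q4, q5, q7, q8, q10, q12}, which has 10 states.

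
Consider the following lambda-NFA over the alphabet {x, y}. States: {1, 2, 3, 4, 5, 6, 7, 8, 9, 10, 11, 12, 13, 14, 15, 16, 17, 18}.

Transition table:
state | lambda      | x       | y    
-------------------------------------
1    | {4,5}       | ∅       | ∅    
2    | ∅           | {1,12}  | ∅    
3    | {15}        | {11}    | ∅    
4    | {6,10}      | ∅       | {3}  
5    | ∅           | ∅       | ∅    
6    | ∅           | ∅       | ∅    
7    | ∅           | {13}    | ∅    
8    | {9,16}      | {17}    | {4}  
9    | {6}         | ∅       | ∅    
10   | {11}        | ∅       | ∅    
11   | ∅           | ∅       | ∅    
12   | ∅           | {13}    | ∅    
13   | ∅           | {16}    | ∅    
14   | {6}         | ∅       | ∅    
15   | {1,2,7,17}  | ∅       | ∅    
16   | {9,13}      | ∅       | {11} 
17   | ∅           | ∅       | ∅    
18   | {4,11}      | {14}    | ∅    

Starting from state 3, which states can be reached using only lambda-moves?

{1, 2, 3, 4, 5, 6, 7, 10, 11, 15, 17}

Start with {3}.
From 3 via lambda: add 15.
From 15 via lambda: add 1, 2, 7, 17.
From 1 via lambda: add 4, 5.
From 4 via lambda: add 6, 10.
From 10 via lambda: add 11.
No new states can be added; the closed set is {1, 2, 3, 4, 5, 6, 7, 10, 11, 15, 17}.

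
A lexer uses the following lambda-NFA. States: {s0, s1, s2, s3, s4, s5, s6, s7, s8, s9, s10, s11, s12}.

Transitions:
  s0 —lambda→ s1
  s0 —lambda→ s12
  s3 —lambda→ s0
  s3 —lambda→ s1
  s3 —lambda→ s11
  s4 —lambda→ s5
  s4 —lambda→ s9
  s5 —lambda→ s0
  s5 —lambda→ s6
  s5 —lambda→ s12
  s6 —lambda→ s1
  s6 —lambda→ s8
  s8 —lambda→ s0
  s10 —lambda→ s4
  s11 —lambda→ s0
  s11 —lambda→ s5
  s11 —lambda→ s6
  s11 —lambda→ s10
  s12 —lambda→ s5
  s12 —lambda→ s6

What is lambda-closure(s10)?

Start with {s10}.
From s10 via lambda: add s4.
From s4 via lambda: add s5, s9.
From s5 via lambda: add s0, s6, s12.
From s0 via lambda: add s1.
From s6 via lambda: add s8.
No new states can be added; the closed set is {s0, s1, s4, s5, s6, s8, s9, s10, s12}.

{s0, s1, s4, s5, s6, s8, s9, s10, s12}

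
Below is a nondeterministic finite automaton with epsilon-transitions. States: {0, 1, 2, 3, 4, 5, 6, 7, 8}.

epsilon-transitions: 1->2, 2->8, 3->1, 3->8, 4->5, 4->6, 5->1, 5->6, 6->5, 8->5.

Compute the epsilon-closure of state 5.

Start with {5}.
From 5 via epsilon: add 1, 6.
From 1 via epsilon: add 2.
From 2 via epsilon: add 8.
No new states can be added; the closed set is {1, 2, 5, 6, 8}.

{1, 2, 5, 6, 8}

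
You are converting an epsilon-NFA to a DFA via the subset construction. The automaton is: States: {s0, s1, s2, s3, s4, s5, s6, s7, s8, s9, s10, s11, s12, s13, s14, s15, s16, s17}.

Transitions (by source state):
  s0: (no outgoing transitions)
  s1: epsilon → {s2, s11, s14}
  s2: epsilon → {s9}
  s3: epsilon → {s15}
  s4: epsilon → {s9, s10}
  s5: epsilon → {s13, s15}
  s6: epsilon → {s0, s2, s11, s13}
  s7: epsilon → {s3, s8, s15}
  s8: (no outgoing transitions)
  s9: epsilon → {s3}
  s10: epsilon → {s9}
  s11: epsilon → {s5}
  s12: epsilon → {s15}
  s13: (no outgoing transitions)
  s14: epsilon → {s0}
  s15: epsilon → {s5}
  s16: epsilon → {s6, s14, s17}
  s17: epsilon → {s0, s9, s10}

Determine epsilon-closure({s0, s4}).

{s0, s3, s4, s5, s9, s10, s13, s15}

Start with {s0, s4}.
From s4 via epsilon: add s9, s10.
From s9 via epsilon: add s3.
From s3 via epsilon: add s15.
From s15 via epsilon: add s5.
From s5 via epsilon: add s13.
No new states can be added; the closed set is {s0, s3, s4, s5, s9, s10, s13, s15}.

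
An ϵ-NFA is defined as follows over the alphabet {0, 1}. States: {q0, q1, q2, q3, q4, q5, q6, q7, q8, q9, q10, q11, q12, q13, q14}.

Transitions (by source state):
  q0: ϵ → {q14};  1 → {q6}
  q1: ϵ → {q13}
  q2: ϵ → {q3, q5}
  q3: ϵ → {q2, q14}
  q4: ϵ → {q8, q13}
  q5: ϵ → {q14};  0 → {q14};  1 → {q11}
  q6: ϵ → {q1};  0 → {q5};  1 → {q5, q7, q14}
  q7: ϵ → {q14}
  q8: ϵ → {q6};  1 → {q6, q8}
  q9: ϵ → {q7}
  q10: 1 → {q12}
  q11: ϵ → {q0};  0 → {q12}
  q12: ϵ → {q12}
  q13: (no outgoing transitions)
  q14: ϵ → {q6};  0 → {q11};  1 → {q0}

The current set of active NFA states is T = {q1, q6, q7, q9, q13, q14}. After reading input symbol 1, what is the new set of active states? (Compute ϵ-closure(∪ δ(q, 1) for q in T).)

{q0, q1, q5, q6, q7, q13, q14}

q6 on 1 → {q5, q7, q14}.
q14 on 1 → {q0}.
No 1-transition from q1, q7, q9, q13.
Union after reading 1: {q0, q5, q7, q14}.
Now take the ϵ-closure:
From q14 via ϵ: add q6.
From q6 via ϵ: add q1.
From q1 via ϵ: add q13.
No new states can be added; the closed set is {q0, q1, q5, q6, q7, q13, q14}.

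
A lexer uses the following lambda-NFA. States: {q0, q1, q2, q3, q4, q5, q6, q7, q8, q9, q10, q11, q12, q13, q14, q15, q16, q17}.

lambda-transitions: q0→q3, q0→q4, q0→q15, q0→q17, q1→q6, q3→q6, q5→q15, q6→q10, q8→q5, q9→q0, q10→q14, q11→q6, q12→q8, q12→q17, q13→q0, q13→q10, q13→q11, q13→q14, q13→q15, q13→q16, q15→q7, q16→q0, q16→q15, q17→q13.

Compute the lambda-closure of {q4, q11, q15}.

Start with {q4, q11, q15}.
From q11 via lambda: add q6.
From q15 via lambda: add q7.
From q6 via lambda: add q10.
From q10 via lambda: add q14.
No new states can be added; the closed set is {q4, q6, q7, q10, q11, q14, q15}.

{q4, q6, q7, q10, q11, q14, q15}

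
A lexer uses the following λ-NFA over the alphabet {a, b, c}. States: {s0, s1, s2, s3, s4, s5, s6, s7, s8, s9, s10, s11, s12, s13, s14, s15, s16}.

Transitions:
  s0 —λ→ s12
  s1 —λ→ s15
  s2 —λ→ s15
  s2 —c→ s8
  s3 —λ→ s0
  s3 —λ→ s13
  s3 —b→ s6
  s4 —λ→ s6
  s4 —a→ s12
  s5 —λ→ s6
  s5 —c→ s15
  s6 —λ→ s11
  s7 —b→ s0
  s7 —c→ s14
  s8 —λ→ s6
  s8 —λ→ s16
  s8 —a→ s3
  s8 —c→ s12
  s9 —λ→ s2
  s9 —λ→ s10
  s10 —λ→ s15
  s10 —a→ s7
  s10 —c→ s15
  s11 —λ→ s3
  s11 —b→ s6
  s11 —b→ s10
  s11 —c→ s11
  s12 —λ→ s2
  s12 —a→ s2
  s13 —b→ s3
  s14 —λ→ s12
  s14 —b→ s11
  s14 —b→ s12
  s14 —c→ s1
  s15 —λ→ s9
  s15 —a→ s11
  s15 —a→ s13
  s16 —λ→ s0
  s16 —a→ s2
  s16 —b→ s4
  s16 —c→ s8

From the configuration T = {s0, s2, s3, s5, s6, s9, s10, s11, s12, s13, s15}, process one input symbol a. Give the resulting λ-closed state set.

{s0, s2, s3, s7, s9, s10, s11, s12, s13, s15}

s10 on a → {s7}.
s12 on a → {s2}.
s15 on a → {s11, s13}.
No a-transition from s0, s2, s3, s5, s6, s9, s11, s13.
Union after reading a: {s2, s7, s11, s13}.
Now take the λ-closure:
From s2 via λ: add s15.
From s11 via λ: add s3.
From s3 via λ: add s0.
From s15 via λ: add s9.
From s0 via λ: add s12.
From s9 via λ: add s10.
No new states can be added; the closed set is {s0, s2, s3, s7, s9, s10, s11, s12, s13, s15}.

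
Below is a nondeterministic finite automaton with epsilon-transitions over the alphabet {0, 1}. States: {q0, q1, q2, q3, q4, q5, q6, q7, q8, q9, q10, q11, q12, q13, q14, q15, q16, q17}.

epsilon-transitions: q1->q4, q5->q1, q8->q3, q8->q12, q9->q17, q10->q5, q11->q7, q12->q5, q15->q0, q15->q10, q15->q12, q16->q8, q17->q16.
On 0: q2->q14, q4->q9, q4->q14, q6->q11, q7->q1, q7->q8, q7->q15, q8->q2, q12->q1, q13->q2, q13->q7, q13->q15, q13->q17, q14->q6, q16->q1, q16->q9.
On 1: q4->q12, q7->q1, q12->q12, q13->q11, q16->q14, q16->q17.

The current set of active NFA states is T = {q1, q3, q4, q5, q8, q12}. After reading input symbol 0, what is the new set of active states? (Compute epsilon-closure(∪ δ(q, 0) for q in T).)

q4 on 0 → {q9, q14}.
q8 on 0 → {q2}.
q12 on 0 → {q1}.
No 0-transition from q1, q3, q5.
Union after reading 0: {q1, q2, q9, q14}.
Now take the epsilon-closure:
From q1 via epsilon: add q4.
From q9 via epsilon: add q17.
From q17 via epsilon: add q16.
From q16 via epsilon: add q8.
From q8 via epsilon: add q3, q12.
From q12 via epsilon: add q5.
No new states can be added; the closed set is {q1, q2, q3, q4, q5, q8, q9, q12, q14, q16, q17}.

{q1, q2, q3, q4, q5, q8, q9, q12, q14, q16, q17}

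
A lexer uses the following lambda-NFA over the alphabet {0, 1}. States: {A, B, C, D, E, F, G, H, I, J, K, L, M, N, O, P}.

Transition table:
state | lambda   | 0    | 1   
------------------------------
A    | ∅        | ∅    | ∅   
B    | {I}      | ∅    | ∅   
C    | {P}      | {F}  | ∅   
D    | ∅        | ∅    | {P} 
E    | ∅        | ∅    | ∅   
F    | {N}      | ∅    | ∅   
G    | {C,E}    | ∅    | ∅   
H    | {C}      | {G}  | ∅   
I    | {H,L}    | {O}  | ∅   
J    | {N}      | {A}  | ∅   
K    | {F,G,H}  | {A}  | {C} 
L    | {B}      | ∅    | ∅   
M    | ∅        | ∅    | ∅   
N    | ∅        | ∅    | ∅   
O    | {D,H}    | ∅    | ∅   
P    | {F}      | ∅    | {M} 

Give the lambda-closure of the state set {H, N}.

Start with {H, N}.
From H via lambda: add C.
From C via lambda: add P.
From P via lambda: add F.
No new states can be added; the closed set is {C, F, H, N, P}.

{C, F, H, N, P}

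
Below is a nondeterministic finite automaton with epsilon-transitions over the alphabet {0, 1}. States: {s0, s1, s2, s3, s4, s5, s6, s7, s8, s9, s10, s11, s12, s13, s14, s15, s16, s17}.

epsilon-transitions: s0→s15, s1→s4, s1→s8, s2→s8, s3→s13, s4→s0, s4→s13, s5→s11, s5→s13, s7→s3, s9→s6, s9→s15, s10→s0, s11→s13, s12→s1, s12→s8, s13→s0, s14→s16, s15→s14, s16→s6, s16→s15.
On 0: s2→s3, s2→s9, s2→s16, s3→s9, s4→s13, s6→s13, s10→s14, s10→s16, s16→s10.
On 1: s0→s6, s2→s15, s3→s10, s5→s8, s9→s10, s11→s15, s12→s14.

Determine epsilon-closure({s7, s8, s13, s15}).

{s0, s3, s6, s7, s8, s13, s14, s15, s16}

Start with {s7, s8, s13, s15}.
From s7 via epsilon: add s3.
From s13 via epsilon: add s0.
From s15 via epsilon: add s14.
From s14 via epsilon: add s16.
From s16 via epsilon: add s6.
No new states can be added; the closed set is {s0, s3, s6, s7, s8, s13, s14, s15, s16}.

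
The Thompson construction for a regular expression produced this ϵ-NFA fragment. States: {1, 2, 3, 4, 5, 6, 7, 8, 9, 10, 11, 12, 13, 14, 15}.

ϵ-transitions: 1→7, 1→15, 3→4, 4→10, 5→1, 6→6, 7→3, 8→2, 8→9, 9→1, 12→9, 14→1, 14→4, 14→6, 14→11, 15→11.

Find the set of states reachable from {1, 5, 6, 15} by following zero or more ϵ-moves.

Start with {1, 5, 6, 15}.
From 1 via ϵ: add 7.
From 15 via ϵ: add 11.
From 7 via ϵ: add 3.
From 3 via ϵ: add 4.
From 4 via ϵ: add 10.
No new states can be added; the closed set is {1, 3, 4, 5, 6, 7, 10, 11, 15}.

{1, 3, 4, 5, 6, 7, 10, 11, 15}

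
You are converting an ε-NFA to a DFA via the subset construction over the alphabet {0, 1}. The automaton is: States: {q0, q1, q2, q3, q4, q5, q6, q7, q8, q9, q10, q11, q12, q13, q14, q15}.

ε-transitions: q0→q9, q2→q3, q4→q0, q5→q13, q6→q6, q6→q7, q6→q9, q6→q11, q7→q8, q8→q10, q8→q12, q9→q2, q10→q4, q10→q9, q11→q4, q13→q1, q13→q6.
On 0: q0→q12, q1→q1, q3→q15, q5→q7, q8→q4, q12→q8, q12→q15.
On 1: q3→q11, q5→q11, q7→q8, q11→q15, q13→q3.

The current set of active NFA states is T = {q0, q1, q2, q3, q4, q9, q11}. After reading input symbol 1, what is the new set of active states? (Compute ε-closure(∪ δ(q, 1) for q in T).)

{q0, q2, q3, q4, q9, q11, q15}

q3 on 1 → {q11}.
q11 on 1 → {q15}.
No 1-transition from q0, q1, q2, q4, q9.
Union after reading 1: {q11, q15}.
Now take the ε-closure:
From q11 via ε: add q4.
From q4 via ε: add q0.
From q0 via ε: add q9.
From q9 via ε: add q2.
From q2 via ε: add q3.
No new states can be added; the closed set is {q0, q2, q3, q4, q9, q11, q15}.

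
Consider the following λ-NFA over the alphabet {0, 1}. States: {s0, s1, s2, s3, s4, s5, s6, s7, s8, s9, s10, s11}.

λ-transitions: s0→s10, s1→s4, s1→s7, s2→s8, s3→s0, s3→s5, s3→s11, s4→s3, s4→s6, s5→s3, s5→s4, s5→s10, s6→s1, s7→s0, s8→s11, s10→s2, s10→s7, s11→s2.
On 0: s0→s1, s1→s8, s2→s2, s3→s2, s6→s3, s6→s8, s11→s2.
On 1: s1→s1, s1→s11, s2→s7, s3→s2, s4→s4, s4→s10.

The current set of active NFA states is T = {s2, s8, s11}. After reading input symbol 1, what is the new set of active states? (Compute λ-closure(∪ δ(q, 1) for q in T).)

{s0, s2, s7, s8, s10, s11}

s2 on 1 → {s7}.
No 1-transition from s8, s11.
Union after reading 1: {s7}.
Now take the λ-closure:
From s7 via λ: add s0.
From s0 via λ: add s10.
From s10 via λ: add s2.
From s2 via λ: add s8.
From s8 via λ: add s11.
No new states can be added; the closed set is {s0, s2, s7, s8, s10, s11}.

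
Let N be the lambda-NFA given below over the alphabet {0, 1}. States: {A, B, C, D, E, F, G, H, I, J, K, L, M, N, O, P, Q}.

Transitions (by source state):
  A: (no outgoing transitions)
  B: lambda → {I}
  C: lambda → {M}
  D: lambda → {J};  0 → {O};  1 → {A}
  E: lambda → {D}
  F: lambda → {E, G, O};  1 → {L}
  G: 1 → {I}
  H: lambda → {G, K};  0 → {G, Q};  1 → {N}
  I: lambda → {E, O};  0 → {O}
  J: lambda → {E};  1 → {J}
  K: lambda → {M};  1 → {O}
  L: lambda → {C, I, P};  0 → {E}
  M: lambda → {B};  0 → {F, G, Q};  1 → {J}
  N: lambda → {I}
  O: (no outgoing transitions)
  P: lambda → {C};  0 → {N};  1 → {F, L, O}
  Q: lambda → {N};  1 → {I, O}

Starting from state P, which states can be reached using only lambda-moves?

{B, C, D, E, I, J, M, O, P}

Start with {P}.
From P via lambda: add C.
From C via lambda: add M.
From M via lambda: add B.
From B via lambda: add I.
From I via lambda: add E, O.
From E via lambda: add D.
From D via lambda: add J.
No new states can be added; the closed set is {B, C, D, E, I, J, M, O, P}.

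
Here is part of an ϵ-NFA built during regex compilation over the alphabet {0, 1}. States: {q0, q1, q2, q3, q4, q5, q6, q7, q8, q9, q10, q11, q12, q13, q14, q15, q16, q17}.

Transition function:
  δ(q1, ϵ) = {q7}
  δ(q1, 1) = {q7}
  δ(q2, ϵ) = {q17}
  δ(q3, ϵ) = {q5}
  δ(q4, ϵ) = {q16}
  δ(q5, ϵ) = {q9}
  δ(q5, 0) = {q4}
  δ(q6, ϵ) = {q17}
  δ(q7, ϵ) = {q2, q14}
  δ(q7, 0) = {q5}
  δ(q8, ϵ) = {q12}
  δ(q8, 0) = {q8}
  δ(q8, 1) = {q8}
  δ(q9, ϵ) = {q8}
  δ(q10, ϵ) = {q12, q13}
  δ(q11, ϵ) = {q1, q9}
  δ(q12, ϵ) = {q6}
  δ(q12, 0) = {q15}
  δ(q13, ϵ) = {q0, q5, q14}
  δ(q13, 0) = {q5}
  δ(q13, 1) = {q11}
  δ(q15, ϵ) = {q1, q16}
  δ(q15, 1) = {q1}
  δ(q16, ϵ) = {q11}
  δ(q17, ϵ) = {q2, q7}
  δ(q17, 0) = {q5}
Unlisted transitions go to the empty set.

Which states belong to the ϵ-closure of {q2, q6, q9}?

{q2, q6, q7, q8, q9, q12, q14, q17}

Start with {q2, q6, q9}.
From q2 via ϵ: add q17.
From q9 via ϵ: add q8.
From q8 via ϵ: add q12.
From q17 via ϵ: add q7.
From q7 via ϵ: add q14.
No new states can be added; the closed set is {q2, q6, q7, q8, q9, q12, q14, q17}.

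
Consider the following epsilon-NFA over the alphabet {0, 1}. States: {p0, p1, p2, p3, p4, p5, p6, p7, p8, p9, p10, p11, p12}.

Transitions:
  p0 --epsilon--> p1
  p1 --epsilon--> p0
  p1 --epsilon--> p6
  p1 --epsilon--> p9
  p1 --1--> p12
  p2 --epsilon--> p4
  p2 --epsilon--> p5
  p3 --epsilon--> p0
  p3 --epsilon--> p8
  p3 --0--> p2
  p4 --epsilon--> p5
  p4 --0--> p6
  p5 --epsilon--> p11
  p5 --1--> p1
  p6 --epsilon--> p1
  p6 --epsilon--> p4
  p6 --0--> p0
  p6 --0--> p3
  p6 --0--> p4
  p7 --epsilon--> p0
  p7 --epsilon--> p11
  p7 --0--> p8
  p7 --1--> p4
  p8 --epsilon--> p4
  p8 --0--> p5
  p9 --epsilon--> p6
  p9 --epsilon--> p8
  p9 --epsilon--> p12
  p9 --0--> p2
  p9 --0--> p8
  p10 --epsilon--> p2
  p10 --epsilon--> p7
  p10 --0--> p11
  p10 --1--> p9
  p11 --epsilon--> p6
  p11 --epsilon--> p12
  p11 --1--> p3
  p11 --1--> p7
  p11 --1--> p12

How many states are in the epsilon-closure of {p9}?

9

Start with {p9}.
From p9 via epsilon: add p6, p8, p12.
From p6 via epsilon: add p1, p4.
From p1 via epsilon: add p0.
From p4 via epsilon: add p5.
From p5 via epsilon: add p11.
epsilon-closure = {p0, p1, p4, p5, p6, p8, p9, p11, p12}, which has 9 states.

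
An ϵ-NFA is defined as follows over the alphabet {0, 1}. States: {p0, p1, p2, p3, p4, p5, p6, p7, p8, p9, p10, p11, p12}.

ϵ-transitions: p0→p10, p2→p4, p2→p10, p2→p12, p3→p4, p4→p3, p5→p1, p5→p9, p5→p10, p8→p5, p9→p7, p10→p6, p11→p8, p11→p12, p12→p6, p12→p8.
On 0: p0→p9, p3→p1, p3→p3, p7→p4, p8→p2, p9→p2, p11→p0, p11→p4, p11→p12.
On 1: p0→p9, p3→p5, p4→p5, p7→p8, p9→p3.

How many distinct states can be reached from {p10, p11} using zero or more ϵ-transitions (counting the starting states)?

Start with {p10, p11}.
From p10 via ϵ: add p6.
From p11 via ϵ: add p8, p12.
From p8 via ϵ: add p5.
From p5 via ϵ: add p1, p9.
From p9 via ϵ: add p7.
ϵ-closure = {p1, p5, p6, p7, p8, p9, p10, p11, p12}, which has 9 states.

9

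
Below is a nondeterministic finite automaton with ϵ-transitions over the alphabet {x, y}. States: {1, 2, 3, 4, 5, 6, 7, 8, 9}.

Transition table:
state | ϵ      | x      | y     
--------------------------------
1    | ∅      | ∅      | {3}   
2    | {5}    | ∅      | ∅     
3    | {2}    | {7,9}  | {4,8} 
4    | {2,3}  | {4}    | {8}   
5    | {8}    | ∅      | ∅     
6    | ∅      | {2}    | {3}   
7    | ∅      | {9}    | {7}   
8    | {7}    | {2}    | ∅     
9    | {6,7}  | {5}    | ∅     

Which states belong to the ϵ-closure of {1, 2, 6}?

Start with {1, 2, 6}.
From 2 via ϵ: add 5.
From 5 via ϵ: add 8.
From 8 via ϵ: add 7.
No new states can be added; the closed set is {1, 2, 5, 6, 7, 8}.

{1, 2, 5, 6, 7, 8}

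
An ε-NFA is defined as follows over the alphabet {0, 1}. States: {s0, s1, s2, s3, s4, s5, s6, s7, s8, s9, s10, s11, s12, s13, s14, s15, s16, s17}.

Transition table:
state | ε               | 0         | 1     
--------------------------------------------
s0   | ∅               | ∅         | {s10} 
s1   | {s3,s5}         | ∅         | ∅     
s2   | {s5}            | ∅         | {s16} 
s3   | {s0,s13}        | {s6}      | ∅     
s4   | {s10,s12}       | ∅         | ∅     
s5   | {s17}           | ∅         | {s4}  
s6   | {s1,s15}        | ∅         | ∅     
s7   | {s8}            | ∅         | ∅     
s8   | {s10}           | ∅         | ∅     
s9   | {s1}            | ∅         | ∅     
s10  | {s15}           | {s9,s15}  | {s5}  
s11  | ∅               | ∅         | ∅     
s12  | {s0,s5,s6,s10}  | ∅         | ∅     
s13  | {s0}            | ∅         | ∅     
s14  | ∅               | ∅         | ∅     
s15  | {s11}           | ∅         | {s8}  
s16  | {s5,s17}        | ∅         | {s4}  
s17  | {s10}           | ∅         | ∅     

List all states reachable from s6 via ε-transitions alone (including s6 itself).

{s0, s1, s3, s5, s6, s10, s11, s13, s15, s17}

Start with {s6}.
From s6 via ε: add s1, s15.
From s1 via ε: add s3, s5.
From s15 via ε: add s11.
From s3 via ε: add s0, s13.
From s5 via ε: add s17.
From s17 via ε: add s10.
No new states can be added; the closed set is {s0, s1, s3, s5, s6, s10, s11, s13, s15, s17}.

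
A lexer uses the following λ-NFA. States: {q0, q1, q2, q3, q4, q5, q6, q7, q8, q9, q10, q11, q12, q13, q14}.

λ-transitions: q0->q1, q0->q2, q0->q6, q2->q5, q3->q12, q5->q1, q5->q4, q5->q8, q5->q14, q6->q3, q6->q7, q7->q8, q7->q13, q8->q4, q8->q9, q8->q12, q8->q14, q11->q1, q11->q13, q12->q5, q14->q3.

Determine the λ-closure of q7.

{q1, q3, q4, q5, q7, q8, q9, q12, q13, q14}

Start with {q7}.
From q7 via λ: add q8, q13.
From q8 via λ: add q4, q9, q12, q14.
From q12 via λ: add q5.
From q14 via λ: add q3.
From q5 via λ: add q1.
No new states can be added; the closed set is {q1, q3, q4, q5, q7, q8, q9, q12, q13, q14}.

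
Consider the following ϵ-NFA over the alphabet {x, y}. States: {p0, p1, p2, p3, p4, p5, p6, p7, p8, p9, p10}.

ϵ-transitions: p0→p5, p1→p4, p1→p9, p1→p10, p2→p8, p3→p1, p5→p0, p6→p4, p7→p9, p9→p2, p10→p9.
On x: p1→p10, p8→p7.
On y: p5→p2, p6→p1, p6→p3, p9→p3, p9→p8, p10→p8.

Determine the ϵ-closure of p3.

Start with {p3}.
From p3 via ϵ: add p1.
From p1 via ϵ: add p4, p9, p10.
From p9 via ϵ: add p2.
From p2 via ϵ: add p8.
No new states can be added; the closed set is {p1, p2, p3, p4, p8, p9, p10}.

{p1, p2, p3, p4, p8, p9, p10}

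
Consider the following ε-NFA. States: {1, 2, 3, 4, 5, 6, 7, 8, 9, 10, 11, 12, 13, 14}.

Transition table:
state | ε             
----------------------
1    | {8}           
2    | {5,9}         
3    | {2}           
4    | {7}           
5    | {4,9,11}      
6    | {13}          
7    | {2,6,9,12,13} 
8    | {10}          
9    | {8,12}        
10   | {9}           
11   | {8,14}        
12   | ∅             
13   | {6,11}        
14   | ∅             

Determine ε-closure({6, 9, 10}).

{6, 8, 9, 10, 11, 12, 13, 14}

Start with {6, 9, 10}.
From 6 via ε: add 13.
From 9 via ε: add 8, 12.
From 13 via ε: add 11.
From 11 via ε: add 14.
No new states can be added; the closed set is {6, 8, 9, 10, 11, 12, 13, 14}.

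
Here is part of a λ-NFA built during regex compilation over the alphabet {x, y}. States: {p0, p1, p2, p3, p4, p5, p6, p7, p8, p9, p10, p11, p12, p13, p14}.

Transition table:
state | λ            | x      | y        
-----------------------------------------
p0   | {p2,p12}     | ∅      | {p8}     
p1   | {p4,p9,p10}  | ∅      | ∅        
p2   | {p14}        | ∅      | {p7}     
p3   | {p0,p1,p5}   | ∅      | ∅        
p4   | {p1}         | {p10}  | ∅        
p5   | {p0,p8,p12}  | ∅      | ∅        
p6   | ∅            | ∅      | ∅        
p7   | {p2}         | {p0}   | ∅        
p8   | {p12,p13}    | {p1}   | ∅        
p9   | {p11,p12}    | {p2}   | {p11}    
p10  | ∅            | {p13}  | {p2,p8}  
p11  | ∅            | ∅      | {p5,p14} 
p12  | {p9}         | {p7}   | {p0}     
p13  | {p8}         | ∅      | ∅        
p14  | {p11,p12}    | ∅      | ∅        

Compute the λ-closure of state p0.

Start with {p0}.
From p0 via λ: add p2, p12.
From p2 via λ: add p14.
From p12 via λ: add p9.
From p9 via λ: add p11.
No new states can be added; the closed set is {p0, p2, p9, p11, p12, p14}.

{p0, p2, p9, p11, p12, p14}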